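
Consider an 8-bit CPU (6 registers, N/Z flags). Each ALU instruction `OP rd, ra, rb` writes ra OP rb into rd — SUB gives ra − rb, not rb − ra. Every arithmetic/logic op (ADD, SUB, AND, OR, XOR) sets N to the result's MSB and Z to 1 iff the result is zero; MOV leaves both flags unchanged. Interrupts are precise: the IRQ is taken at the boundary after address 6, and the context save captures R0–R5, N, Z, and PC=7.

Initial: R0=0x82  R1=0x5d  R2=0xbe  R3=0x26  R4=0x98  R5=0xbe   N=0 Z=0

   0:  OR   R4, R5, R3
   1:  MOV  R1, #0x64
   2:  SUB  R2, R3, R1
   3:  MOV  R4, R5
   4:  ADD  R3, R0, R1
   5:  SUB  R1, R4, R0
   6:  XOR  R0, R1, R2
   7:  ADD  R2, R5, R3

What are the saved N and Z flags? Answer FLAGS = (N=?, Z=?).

FLAGS = (N=1, Z=0)

after  0: R0=0x82 R1=0x5d R2=0xbe R3=0x26 R4=0xbe R5=0xbe  N=1 Z=0
after  1: R0=0x82 R1=0x64 R2=0xbe R3=0x26 R4=0xbe R5=0xbe  N=1 Z=0
after  2: R0=0x82 R1=0x64 R2=0xc2 R3=0x26 R4=0xbe R5=0xbe  N=1 Z=0
after  3: R0=0x82 R1=0x64 R2=0xc2 R3=0x26 R4=0xbe R5=0xbe  N=1 Z=0
after  4: R0=0x82 R1=0x64 R2=0xc2 R3=0xe6 R4=0xbe R5=0xbe  N=1 Z=0
after  5: R0=0x82 R1=0x3c R2=0xc2 R3=0xe6 R4=0xbe R5=0xbe  N=0 Z=0
after  6: R0=0xfe R1=0x3c R2=0xc2 R3=0xe6 R4=0xbe R5=0xbe  N=1 Z=0
-- IRQ taken; context saved, return-PC = 7 --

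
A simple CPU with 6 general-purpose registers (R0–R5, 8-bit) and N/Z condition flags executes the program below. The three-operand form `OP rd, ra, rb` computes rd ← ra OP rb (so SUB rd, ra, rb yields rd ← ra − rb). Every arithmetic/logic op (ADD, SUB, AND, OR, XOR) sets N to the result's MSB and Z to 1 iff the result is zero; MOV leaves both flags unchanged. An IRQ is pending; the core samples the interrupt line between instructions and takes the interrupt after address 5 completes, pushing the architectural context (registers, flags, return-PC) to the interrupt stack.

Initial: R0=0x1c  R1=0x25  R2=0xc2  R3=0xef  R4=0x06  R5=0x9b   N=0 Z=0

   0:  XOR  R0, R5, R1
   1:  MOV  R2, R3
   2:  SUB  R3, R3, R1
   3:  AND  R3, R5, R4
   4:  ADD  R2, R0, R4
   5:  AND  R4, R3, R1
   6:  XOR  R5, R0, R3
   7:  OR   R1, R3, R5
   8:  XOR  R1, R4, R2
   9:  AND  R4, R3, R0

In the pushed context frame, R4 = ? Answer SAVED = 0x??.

after  0: R0=0xbe R1=0x25 R2=0xc2 R3=0xef R4=0x06 R5=0x9b  N=1 Z=0
after  1: R0=0xbe R1=0x25 R2=0xef R3=0xef R4=0x06 R5=0x9b  N=1 Z=0
after  2: R0=0xbe R1=0x25 R2=0xef R3=0xca R4=0x06 R5=0x9b  N=1 Z=0
after  3: R0=0xbe R1=0x25 R2=0xef R3=0x02 R4=0x06 R5=0x9b  N=0 Z=0
after  4: R0=0xbe R1=0x25 R2=0xc4 R3=0x02 R4=0x06 R5=0x9b  N=1 Z=0
after  5: R0=0xbe R1=0x25 R2=0xc4 R3=0x02 R4=0x00 R5=0x9b  N=0 Z=1
-- IRQ taken; context saved, return-PC = 6 --

SAVED = 0x00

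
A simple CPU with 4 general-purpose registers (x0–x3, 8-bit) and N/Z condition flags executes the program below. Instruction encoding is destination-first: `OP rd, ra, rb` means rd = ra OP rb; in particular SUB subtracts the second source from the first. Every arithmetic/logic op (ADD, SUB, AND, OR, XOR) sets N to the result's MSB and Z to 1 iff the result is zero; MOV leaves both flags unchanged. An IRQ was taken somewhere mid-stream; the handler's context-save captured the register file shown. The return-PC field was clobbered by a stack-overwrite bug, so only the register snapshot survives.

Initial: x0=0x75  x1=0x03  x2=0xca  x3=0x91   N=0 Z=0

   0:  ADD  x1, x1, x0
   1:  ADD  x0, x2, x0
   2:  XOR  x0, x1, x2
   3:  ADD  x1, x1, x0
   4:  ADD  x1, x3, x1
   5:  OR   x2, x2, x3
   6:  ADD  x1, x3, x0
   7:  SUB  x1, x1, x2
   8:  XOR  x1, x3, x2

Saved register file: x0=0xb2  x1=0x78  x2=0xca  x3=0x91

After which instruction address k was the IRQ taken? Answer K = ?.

K = 2

after  0: x0=0x75 x1=0x78 x2=0xca x3=0x91  N=0 Z=0
after  1: x0=0x3f x1=0x78 x2=0xca x3=0x91  N=0 Z=0
after  2: x0=0xb2 x1=0x78 x2=0xca x3=0x91  N=1 Z=0
-- IRQ taken; context saved, return-PC = 3 --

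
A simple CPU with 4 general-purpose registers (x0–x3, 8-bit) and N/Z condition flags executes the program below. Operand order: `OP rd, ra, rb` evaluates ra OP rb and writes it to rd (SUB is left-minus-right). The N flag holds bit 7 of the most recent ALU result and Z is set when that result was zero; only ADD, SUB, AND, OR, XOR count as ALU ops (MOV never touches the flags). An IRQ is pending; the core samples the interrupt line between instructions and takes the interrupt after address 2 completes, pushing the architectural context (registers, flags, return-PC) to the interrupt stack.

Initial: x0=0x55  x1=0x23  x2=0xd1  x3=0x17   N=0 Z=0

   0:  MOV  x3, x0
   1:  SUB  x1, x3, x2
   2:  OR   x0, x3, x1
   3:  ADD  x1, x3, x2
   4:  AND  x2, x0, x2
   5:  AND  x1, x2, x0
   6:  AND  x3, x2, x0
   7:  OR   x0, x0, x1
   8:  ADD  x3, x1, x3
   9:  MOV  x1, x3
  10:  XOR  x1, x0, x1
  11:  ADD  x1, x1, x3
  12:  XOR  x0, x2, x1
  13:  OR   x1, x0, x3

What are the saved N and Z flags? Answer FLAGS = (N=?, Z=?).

after  0: x0=0x55 x1=0x23 x2=0xd1 x3=0x55  N=0 Z=0
after  1: x0=0x55 x1=0x84 x2=0xd1 x3=0x55  N=1 Z=0
after  2: x0=0xd5 x1=0x84 x2=0xd1 x3=0x55  N=1 Z=0
-- IRQ taken; context saved, return-PC = 3 --

FLAGS = (N=1, Z=0)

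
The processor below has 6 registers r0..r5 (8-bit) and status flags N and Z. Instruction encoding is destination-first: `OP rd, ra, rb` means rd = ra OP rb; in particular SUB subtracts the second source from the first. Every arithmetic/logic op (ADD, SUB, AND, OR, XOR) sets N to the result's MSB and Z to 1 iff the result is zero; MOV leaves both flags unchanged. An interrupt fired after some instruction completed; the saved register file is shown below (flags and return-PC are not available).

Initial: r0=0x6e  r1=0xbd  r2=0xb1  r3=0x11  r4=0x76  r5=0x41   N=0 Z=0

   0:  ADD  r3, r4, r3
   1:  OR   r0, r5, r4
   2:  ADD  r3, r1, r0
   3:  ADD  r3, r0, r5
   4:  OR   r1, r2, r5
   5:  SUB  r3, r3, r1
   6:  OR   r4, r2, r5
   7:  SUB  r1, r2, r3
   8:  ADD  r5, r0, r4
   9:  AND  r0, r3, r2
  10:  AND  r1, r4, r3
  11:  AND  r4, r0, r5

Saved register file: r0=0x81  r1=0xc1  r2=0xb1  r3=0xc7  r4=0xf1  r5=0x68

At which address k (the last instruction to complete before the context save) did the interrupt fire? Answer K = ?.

K = 10

after  0: r0=0x6e r1=0xbd r2=0xb1 r3=0x87 r4=0x76 r5=0x41  N=1 Z=0
after  1: r0=0x77 r1=0xbd r2=0xb1 r3=0x87 r4=0x76 r5=0x41  N=0 Z=0
after  2: r0=0x77 r1=0xbd r2=0xb1 r3=0x34 r4=0x76 r5=0x41  N=0 Z=0
after  3: r0=0x77 r1=0xbd r2=0xb1 r3=0xb8 r4=0x76 r5=0x41  N=1 Z=0
after  4: r0=0x77 r1=0xf1 r2=0xb1 r3=0xb8 r4=0x76 r5=0x41  N=1 Z=0
after  5: r0=0x77 r1=0xf1 r2=0xb1 r3=0xc7 r4=0x76 r5=0x41  N=1 Z=0
after  6: r0=0x77 r1=0xf1 r2=0xb1 r3=0xc7 r4=0xf1 r5=0x41  N=1 Z=0
after  7: r0=0x77 r1=0xea r2=0xb1 r3=0xc7 r4=0xf1 r5=0x41  N=1 Z=0
after  8: r0=0x77 r1=0xea r2=0xb1 r3=0xc7 r4=0xf1 r5=0x68  N=0 Z=0
after  9: r0=0x81 r1=0xea r2=0xb1 r3=0xc7 r4=0xf1 r5=0x68  N=1 Z=0
after 10: r0=0x81 r1=0xc1 r2=0xb1 r3=0xc7 r4=0xf1 r5=0x68  N=1 Z=0
-- IRQ taken; context saved, return-PC = 11 --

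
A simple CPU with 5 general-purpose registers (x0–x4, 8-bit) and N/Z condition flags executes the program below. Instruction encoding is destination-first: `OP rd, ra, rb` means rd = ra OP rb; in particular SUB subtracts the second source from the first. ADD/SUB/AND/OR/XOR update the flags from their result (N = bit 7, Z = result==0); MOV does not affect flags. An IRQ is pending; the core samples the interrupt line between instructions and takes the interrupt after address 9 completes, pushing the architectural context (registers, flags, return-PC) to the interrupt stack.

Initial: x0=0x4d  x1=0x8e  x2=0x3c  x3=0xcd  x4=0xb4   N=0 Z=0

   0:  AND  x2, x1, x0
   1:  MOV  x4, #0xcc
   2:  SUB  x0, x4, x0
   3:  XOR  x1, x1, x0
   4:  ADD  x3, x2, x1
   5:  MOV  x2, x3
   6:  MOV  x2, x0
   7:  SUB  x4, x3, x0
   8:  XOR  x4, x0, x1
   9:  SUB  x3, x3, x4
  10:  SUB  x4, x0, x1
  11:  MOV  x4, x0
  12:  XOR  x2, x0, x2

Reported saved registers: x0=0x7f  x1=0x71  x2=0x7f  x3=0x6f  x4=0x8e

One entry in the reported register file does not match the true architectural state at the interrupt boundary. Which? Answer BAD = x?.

BAD = x1

after  0: x0=0x4d x1=0x8e x2=0x0c x3=0xcd x4=0xb4  N=0 Z=0
after  1: x0=0x4d x1=0x8e x2=0x0c x3=0xcd x4=0xcc  N=0 Z=0
after  2: x0=0x7f x1=0x8e x2=0x0c x3=0xcd x4=0xcc  N=0 Z=0
after  3: x0=0x7f x1=0xf1 x2=0x0c x3=0xcd x4=0xcc  N=1 Z=0
after  4: x0=0x7f x1=0xf1 x2=0x0c x3=0xfd x4=0xcc  N=1 Z=0
after  5: x0=0x7f x1=0xf1 x2=0xfd x3=0xfd x4=0xcc  N=1 Z=0
after  6: x0=0x7f x1=0xf1 x2=0x7f x3=0xfd x4=0xcc  N=1 Z=0
after  7: x0=0x7f x1=0xf1 x2=0x7f x3=0xfd x4=0x7e  N=0 Z=0
after  8: x0=0x7f x1=0xf1 x2=0x7f x3=0xfd x4=0x8e  N=1 Z=0
after  9: x0=0x7f x1=0xf1 x2=0x7f x3=0x6f x4=0x8e  N=0 Z=0
-- IRQ taken; context saved, return-PC = 10 --
mismatch: x1: reported 0x71 vs actual 0xf1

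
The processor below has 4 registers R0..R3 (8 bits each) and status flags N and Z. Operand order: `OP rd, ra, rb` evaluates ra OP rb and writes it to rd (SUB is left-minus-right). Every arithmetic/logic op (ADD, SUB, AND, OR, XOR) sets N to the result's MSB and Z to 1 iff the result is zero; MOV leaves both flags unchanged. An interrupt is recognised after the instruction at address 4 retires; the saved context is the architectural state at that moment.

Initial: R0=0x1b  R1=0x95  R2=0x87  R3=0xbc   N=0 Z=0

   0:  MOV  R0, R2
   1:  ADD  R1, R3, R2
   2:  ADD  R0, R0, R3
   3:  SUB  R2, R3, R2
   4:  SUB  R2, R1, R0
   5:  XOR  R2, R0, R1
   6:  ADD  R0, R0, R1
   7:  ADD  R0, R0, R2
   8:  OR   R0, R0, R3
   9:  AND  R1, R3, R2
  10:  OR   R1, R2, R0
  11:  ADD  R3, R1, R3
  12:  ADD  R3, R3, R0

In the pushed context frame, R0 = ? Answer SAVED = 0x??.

SAVED = 0x43

after  0: R0=0x87 R1=0x95 R2=0x87 R3=0xbc  N=0 Z=0
after  1: R0=0x87 R1=0x43 R2=0x87 R3=0xbc  N=0 Z=0
after  2: R0=0x43 R1=0x43 R2=0x87 R3=0xbc  N=0 Z=0
after  3: R0=0x43 R1=0x43 R2=0x35 R3=0xbc  N=0 Z=0
after  4: R0=0x43 R1=0x43 R2=0x00 R3=0xbc  N=0 Z=1
-- IRQ taken; context saved, return-PC = 5 --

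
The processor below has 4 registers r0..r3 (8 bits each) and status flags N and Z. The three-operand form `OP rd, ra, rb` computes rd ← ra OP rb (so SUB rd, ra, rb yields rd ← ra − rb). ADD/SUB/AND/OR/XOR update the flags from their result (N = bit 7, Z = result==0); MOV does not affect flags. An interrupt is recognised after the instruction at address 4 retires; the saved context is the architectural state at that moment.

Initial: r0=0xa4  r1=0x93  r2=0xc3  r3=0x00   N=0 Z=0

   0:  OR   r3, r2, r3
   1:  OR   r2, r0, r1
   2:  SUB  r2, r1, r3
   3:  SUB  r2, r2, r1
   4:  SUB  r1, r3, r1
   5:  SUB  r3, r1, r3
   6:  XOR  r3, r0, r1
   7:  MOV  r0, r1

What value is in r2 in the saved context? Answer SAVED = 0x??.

SAVED = 0x3d

after  0: r0=0xa4 r1=0x93 r2=0xc3 r3=0xc3  N=1 Z=0
after  1: r0=0xa4 r1=0x93 r2=0xb7 r3=0xc3  N=1 Z=0
after  2: r0=0xa4 r1=0x93 r2=0xd0 r3=0xc3  N=1 Z=0
after  3: r0=0xa4 r1=0x93 r2=0x3d r3=0xc3  N=0 Z=0
after  4: r0=0xa4 r1=0x30 r2=0x3d r3=0xc3  N=0 Z=0
-- IRQ taken; context saved, return-PC = 5 --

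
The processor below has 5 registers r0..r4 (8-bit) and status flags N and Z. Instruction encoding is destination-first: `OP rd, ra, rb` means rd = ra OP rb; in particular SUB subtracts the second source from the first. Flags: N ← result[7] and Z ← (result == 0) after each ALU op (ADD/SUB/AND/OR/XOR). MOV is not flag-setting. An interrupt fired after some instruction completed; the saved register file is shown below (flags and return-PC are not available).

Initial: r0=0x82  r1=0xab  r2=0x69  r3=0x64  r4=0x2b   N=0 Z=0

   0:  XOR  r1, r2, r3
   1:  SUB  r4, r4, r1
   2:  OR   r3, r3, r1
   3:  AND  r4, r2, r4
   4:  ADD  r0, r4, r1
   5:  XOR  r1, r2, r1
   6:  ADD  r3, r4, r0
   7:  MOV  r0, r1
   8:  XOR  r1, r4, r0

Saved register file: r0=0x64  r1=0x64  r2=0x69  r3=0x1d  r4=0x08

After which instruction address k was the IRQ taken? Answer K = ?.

K = 7

after  0: r0=0x82 r1=0x0d r2=0x69 r3=0x64 r4=0x2b  N=0 Z=0
after  1: r0=0x82 r1=0x0d r2=0x69 r3=0x64 r4=0x1e  N=0 Z=0
after  2: r0=0x82 r1=0x0d r2=0x69 r3=0x6d r4=0x1e  N=0 Z=0
after  3: r0=0x82 r1=0x0d r2=0x69 r3=0x6d r4=0x08  N=0 Z=0
after  4: r0=0x15 r1=0x0d r2=0x69 r3=0x6d r4=0x08  N=0 Z=0
after  5: r0=0x15 r1=0x64 r2=0x69 r3=0x6d r4=0x08  N=0 Z=0
after  6: r0=0x15 r1=0x64 r2=0x69 r3=0x1d r4=0x08  N=0 Z=0
after  7: r0=0x64 r1=0x64 r2=0x69 r3=0x1d r4=0x08  N=0 Z=0
-- IRQ taken; context saved, return-PC = 8 --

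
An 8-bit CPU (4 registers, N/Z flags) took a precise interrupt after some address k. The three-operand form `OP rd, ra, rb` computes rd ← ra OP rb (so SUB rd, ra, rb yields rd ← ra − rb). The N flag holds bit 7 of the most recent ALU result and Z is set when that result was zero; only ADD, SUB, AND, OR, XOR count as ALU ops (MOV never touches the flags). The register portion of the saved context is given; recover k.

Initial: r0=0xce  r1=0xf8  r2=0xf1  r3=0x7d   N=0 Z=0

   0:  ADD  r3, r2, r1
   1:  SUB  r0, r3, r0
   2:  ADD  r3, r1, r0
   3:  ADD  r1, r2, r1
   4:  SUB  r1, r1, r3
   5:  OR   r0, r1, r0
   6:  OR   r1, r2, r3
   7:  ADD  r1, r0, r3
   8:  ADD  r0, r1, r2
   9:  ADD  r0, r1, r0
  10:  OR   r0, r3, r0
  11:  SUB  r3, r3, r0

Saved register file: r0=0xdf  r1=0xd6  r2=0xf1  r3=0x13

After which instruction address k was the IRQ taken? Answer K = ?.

K = 5

after  0: r0=0xce r1=0xf8 r2=0xf1 r3=0xe9  N=1 Z=0
after  1: r0=0x1b r1=0xf8 r2=0xf1 r3=0xe9  N=0 Z=0
after  2: r0=0x1b r1=0xf8 r2=0xf1 r3=0x13  N=0 Z=0
after  3: r0=0x1b r1=0xe9 r2=0xf1 r3=0x13  N=1 Z=0
after  4: r0=0x1b r1=0xd6 r2=0xf1 r3=0x13  N=1 Z=0
after  5: r0=0xdf r1=0xd6 r2=0xf1 r3=0x13  N=1 Z=0
-- IRQ taken; context saved, return-PC = 6 --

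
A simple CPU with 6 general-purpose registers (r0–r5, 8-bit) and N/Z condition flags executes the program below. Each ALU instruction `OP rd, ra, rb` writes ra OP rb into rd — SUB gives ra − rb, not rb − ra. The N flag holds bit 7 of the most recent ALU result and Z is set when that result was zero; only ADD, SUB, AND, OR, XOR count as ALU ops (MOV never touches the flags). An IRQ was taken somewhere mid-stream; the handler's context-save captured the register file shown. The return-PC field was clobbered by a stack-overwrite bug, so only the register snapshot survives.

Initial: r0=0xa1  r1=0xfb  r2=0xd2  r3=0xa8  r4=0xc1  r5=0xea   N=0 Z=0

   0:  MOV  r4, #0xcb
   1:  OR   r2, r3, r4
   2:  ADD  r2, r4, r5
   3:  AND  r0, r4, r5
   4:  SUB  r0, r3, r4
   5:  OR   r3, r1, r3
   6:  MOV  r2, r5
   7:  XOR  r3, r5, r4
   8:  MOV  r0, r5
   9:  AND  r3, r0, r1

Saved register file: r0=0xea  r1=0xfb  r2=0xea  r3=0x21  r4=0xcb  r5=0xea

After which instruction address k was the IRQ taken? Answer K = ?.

K = 8

after  0: r0=0xa1 r1=0xfb r2=0xd2 r3=0xa8 r4=0xcb r5=0xea  N=0 Z=0
after  1: r0=0xa1 r1=0xfb r2=0xeb r3=0xa8 r4=0xcb r5=0xea  N=1 Z=0
after  2: r0=0xa1 r1=0xfb r2=0xb5 r3=0xa8 r4=0xcb r5=0xea  N=1 Z=0
after  3: r0=0xca r1=0xfb r2=0xb5 r3=0xa8 r4=0xcb r5=0xea  N=1 Z=0
after  4: r0=0xdd r1=0xfb r2=0xb5 r3=0xa8 r4=0xcb r5=0xea  N=1 Z=0
after  5: r0=0xdd r1=0xfb r2=0xb5 r3=0xfb r4=0xcb r5=0xea  N=1 Z=0
after  6: r0=0xdd r1=0xfb r2=0xea r3=0xfb r4=0xcb r5=0xea  N=1 Z=0
after  7: r0=0xdd r1=0xfb r2=0xea r3=0x21 r4=0xcb r5=0xea  N=0 Z=0
after  8: r0=0xea r1=0xfb r2=0xea r3=0x21 r4=0xcb r5=0xea  N=0 Z=0
-- IRQ taken; context saved, return-PC = 9 --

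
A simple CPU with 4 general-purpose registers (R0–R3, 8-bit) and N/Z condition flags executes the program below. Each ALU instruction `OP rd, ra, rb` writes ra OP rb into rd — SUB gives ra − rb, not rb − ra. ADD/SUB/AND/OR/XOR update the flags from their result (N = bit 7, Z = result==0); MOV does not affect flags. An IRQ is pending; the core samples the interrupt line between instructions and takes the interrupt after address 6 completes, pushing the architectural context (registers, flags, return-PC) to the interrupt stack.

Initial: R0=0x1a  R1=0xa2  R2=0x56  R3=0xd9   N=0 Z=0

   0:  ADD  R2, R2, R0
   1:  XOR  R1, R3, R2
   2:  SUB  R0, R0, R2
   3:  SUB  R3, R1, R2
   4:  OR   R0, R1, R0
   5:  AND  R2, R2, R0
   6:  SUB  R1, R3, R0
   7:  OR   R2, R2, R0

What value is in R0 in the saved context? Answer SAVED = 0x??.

after  0: R0=0x1a R1=0xa2 R2=0x70 R3=0xd9  N=0 Z=0
after  1: R0=0x1a R1=0xa9 R2=0x70 R3=0xd9  N=1 Z=0
after  2: R0=0xaa R1=0xa9 R2=0x70 R3=0xd9  N=1 Z=0
after  3: R0=0xaa R1=0xa9 R2=0x70 R3=0x39  N=0 Z=0
after  4: R0=0xab R1=0xa9 R2=0x70 R3=0x39  N=1 Z=0
after  5: R0=0xab R1=0xa9 R2=0x20 R3=0x39  N=0 Z=0
after  6: R0=0xab R1=0x8e R2=0x20 R3=0x39  N=1 Z=0
-- IRQ taken; context saved, return-PC = 7 --

SAVED = 0xab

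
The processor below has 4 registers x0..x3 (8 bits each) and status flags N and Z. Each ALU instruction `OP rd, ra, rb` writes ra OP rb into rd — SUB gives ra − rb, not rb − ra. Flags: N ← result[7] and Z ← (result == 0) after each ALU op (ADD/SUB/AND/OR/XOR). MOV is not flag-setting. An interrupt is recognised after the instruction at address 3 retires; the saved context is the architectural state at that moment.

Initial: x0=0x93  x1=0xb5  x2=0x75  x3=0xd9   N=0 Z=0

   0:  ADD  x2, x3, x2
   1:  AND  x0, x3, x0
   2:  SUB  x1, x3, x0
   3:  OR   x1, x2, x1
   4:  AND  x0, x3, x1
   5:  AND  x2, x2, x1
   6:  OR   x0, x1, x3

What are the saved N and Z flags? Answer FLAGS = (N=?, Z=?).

after  0: x0=0x93 x1=0xb5 x2=0x4e x3=0xd9  N=0 Z=0
after  1: x0=0x91 x1=0xb5 x2=0x4e x3=0xd9  N=1 Z=0
after  2: x0=0x91 x1=0x48 x2=0x4e x3=0xd9  N=0 Z=0
after  3: x0=0x91 x1=0x4e x2=0x4e x3=0xd9  N=0 Z=0
-- IRQ taken; context saved, return-PC = 4 --

FLAGS = (N=0, Z=0)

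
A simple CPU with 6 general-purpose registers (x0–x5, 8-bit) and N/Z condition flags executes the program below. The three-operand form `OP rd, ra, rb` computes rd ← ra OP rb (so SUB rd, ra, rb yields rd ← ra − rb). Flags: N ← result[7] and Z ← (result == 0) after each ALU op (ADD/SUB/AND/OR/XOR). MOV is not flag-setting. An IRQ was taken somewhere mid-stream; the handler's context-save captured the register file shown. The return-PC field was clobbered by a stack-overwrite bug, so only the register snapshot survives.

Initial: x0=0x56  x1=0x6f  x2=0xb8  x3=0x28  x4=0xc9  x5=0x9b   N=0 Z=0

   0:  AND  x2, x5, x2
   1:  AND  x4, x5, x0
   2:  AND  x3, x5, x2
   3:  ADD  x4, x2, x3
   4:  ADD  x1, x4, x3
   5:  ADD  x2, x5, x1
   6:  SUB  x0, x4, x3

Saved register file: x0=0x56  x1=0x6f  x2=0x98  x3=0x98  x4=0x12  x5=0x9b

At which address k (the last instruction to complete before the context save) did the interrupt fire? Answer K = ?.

after  0: x0=0x56 x1=0x6f x2=0x98 x3=0x28 x4=0xc9 x5=0x9b  N=1 Z=0
after  1: x0=0x56 x1=0x6f x2=0x98 x3=0x28 x4=0x12 x5=0x9b  N=0 Z=0
after  2: x0=0x56 x1=0x6f x2=0x98 x3=0x98 x4=0x12 x5=0x9b  N=1 Z=0
-- IRQ taken; context saved, return-PC = 3 --

K = 2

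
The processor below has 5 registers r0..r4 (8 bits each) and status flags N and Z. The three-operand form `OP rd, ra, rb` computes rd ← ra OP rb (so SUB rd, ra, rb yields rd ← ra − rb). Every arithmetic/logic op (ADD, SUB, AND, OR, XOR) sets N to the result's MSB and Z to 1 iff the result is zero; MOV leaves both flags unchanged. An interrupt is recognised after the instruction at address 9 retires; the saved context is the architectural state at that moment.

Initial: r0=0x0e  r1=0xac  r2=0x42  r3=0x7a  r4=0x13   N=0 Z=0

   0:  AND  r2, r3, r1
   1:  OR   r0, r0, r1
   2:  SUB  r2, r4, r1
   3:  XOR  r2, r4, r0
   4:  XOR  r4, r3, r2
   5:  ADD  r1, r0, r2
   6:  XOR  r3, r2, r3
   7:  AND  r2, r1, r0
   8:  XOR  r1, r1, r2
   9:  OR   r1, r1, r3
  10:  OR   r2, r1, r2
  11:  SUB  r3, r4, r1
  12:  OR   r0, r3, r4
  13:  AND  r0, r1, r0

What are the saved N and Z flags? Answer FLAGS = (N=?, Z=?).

after  0: r0=0x0e r1=0xac r2=0x28 r3=0x7a r4=0x13  N=0 Z=0
after  1: r0=0xae r1=0xac r2=0x28 r3=0x7a r4=0x13  N=1 Z=0
after  2: r0=0xae r1=0xac r2=0x67 r3=0x7a r4=0x13  N=0 Z=0
after  3: r0=0xae r1=0xac r2=0xbd r3=0x7a r4=0x13  N=1 Z=0
after  4: r0=0xae r1=0xac r2=0xbd r3=0x7a r4=0xc7  N=1 Z=0
after  5: r0=0xae r1=0x6b r2=0xbd r3=0x7a r4=0xc7  N=0 Z=0
after  6: r0=0xae r1=0x6b r2=0xbd r3=0xc7 r4=0xc7  N=1 Z=0
after  7: r0=0xae r1=0x6b r2=0x2a r3=0xc7 r4=0xc7  N=0 Z=0
after  8: r0=0xae r1=0x41 r2=0x2a r3=0xc7 r4=0xc7  N=0 Z=0
after  9: r0=0xae r1=0xc7 r2=0x2a r3=0xc7 r4=0xc7  N=1 Z=0
-- IRQ taken; context saved, return-PC = 10 --

FLAGS = (N=1, Z=0)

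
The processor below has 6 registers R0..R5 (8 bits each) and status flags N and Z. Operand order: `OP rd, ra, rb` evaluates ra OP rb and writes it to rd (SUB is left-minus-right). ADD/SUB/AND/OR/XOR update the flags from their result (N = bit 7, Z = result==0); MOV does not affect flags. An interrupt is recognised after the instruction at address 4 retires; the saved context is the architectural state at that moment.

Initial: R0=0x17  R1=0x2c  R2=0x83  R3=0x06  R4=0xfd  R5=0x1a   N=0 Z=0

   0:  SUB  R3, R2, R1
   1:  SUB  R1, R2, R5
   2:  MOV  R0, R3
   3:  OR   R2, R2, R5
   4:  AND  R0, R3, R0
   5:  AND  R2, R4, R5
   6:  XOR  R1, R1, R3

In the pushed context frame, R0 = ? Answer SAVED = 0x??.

SAVED = 0x57

after  0: R0=0x17 R1=0x2c R2=0x83 R3=0x57 R4=0xfd R5=0x1a  N=0 Z=0
after  1: R0=0x17 R1=0x69 R2=0x83 R3=0x57 R4=0xfd R5=0x1a  N=0 Z=0
after  2: R0=0x57 R1=0x69 R2=0x83 R3=0x57 R4=0xfd R5=0x1a  N=0 Z=0
after  3: R0=0x57 R1=0x69 R2=0x9b R3=0x57 R4=0xfd R5=0x1a  N=1 Z=0
after  4: R0=0x57 R1=0x69 R2=0x9b R3=0x57 R4=0xfd R5=0x1a  N=0 Z=0
-- IRQ taken; context saved, return-PC = 5 --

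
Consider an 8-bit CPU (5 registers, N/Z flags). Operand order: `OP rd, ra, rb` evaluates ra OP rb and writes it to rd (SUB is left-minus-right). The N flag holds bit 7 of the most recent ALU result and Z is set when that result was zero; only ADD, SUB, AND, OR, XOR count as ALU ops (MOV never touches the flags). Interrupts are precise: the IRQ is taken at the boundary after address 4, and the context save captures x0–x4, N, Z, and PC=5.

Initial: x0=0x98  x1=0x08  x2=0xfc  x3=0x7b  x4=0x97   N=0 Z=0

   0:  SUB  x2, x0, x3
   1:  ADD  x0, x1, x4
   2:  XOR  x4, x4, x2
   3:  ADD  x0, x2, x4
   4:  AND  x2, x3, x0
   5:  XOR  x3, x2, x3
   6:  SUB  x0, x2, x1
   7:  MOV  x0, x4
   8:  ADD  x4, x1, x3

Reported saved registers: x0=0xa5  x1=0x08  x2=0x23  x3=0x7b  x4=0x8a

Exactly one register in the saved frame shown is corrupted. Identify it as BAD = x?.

BAD = x0

after  0: x0=0x98 x1=0x08 x2=0x1d x3=0x7b x4=0x97  N=0 Z=0
after  1: x0=0x9f x1=0x08 x2=0x1d x3=0x7b x4=0x97  N=1 Z=0
after  2: x0=0x9f x1=0x08 x2=0x1d x3=0x7b x4=0x8a  N=1 Z=0
after  3: x0=0xa7 x1=0x08 x2=0x1d x3=0x7b x4=0x8a  N=1 Z=0
after  4: x0=0xa7 x1=0x08 x2=0x23 x3=0x7b x4=0x8a  N=0 Z=0
-- IRQ taken; context saved, return-PC = 5 --
mismatch: x0: reported 0xa5 vs actual 0xa7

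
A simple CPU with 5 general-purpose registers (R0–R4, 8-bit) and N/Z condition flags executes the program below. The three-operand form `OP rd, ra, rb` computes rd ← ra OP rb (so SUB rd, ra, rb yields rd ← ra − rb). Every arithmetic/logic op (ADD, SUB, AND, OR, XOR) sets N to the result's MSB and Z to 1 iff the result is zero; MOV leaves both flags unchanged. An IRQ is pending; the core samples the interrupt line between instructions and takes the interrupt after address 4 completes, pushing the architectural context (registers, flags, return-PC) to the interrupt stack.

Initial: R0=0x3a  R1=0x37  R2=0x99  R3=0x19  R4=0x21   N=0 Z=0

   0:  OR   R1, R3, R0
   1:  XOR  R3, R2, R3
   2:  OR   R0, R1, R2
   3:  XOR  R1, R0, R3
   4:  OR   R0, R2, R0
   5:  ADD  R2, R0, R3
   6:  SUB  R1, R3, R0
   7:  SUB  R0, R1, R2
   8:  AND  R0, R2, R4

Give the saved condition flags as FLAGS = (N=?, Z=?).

FLAGS = (N=1, Z=0)

after  0: R0=0x3a R1=0x3b R2=0x99 R3=0x19 R4=0x21  N=0 Z=0
after  1: R0=0x3a R1=0x3b R2=0x99 R3=0x80 R4=0x21  N=1 Z=0
after  2: R0=0xbb R1=0x3b R2=0x99 R3=0x80 R4=0x21  N=1 Z=0
after  3: R0=0xbb R1=0x3b R2=0x99 R3=0x80 R4=0x21  N=0 Z=0
after  4: R0=0xbb R1=0x3b R2=0x99 R3=0x80 R4=0x21  N=1 Z=0
-- IRQ taken; context saved, return-PC = 5 --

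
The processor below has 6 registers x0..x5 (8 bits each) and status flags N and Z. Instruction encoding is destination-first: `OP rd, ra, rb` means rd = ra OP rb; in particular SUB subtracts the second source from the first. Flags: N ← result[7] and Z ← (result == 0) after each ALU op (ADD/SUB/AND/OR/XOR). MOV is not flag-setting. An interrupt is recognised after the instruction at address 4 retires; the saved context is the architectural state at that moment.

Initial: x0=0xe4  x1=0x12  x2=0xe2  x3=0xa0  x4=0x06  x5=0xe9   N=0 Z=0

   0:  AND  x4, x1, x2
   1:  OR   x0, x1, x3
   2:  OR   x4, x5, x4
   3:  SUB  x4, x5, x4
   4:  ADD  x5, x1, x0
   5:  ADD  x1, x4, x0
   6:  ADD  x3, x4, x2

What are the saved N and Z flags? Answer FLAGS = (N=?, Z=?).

after  0: x0=0xe4 x1=0x12 x2=0xe2 x3=0xa0 x4=0x02 x5=0xe9  N=0 Z=0
after  1: x0=0xb2 x1=0x12 x2=0xe2 x3=0xa0 x4=0x02 x5=0xe9  N=1 Z=0
after  2: x0=0xb2 x1=0x12 x2=0xe2 x3=0xa0 x4=0xeb x5=0xe9  N=1 Z=0
after  3: x0=0xb2 x1=0x12 x2=0xe2 x3=0xa0 x4=0xfe x5=0xe9  N=1 Z=0
after  4: x0=0xb2 x1=0x12 x2=0xe2 x3=0xa0 x4=0xfe x5=0xc4  N=1 Z=0
-- IRQ taken; context saved, return-PC = 5 --

FLAGS = (N=1, Z=0)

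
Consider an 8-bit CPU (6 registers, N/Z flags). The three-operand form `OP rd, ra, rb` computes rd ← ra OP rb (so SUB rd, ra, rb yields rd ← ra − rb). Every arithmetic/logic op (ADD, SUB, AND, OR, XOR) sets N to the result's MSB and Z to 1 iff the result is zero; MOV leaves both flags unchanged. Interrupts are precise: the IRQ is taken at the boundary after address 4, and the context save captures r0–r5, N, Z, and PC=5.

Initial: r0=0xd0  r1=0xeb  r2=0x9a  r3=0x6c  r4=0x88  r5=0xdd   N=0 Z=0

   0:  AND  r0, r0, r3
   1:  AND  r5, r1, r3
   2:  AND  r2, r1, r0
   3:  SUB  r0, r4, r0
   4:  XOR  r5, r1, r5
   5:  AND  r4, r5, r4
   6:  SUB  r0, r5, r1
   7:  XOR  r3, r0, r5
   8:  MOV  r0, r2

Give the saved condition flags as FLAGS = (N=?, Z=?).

after  0: r0=0x40 r1=0xeb r2=0x9a r3=0x6c r4=0x88 r5=0xdd  N=0 Z=0
after  1: r0=0x40 r1=0xeb r2=0x9a r3=0x6c r4=0x88 r5=0x68  N=0 Z=0
after  2: r0=0x40 r1=0xeb r2=0x40 r3=0x6c r4=0x88 r5=0x68  N=0 Z=0
after  3: r0=0x48 r1=0xeb r2=0x40 r3=0x6c r4=0x88 r5=0x68  N=0 Z=0
after  4: r0=0x48 r1=0xeb r2=0x40 r3=0x6c r4=0x88 r5=0x83  N=1 Z=0
-- IRQ taken; context saved, return-PC = 5 --

FLAGS = (N=1, Z=0)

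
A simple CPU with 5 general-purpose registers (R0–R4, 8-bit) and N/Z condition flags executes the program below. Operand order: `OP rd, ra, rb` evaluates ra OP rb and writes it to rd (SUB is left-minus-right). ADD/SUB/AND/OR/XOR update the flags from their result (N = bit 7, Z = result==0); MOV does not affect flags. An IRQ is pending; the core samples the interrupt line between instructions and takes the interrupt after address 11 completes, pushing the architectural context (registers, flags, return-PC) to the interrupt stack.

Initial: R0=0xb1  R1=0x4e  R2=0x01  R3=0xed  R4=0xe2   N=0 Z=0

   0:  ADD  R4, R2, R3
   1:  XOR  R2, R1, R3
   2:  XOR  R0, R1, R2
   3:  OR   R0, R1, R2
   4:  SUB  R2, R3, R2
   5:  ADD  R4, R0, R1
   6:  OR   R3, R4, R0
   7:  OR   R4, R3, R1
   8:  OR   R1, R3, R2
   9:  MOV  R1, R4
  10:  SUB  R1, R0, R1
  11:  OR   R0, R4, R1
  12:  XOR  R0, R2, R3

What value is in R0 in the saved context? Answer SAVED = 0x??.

SAVED = 0xff

after  0: R0=0xb1 R1=0x4e R2=0x01 R3=0xed R4=0xee  N=1 Z=0
after  1: R0=0xb1 R1=0x4e R2=0xa3 R3=0xed R4=0xee  N=1 Z=0
after  2: R0=0xed R1=0x4e R2=0xa3 R3=0xed R4=0xee  N=1 Z=0
after  3: R0=0xef R1=0x4e R2=0xa3 R3=0xed R4=0xee  N=1 Z=0
after  4: R0=0xef R1=0x4e R2=0x4a R3=0xed R4=0xee  N=0 Z=0
after  5: R0=0xef R1=0x4e R2=0x4a R3=0xed R4=0x3d  N=0 Z=0
after  6: R0=0xef R1=0x4e R2=0x4a R3=0xff R4=0x3d  N=1 Z=0
after  7: R0=0xef R1=0x4e R2=0x4a R3=0xff R4=0xff  N=1 Z=0
after  8: R0=0xef R1=0xff R2=0x4a R3=0xff R4=0xff  N=1 Z=0
after  9: R0=0xef R1=0xff R2=0x4a R3=0xff R4=0xff  N=1 Z=0
after 10: R0=0xef R1=0xf0 R2=0x4a R3=0xff R4=0xff  N=1 Z=0
after 11: R0=0xff R1=0xf0 R2=0x4a R3=0xff R4=0xff  N=1 Z=0
-- IRQ taken; context saved, return-PC = 12 --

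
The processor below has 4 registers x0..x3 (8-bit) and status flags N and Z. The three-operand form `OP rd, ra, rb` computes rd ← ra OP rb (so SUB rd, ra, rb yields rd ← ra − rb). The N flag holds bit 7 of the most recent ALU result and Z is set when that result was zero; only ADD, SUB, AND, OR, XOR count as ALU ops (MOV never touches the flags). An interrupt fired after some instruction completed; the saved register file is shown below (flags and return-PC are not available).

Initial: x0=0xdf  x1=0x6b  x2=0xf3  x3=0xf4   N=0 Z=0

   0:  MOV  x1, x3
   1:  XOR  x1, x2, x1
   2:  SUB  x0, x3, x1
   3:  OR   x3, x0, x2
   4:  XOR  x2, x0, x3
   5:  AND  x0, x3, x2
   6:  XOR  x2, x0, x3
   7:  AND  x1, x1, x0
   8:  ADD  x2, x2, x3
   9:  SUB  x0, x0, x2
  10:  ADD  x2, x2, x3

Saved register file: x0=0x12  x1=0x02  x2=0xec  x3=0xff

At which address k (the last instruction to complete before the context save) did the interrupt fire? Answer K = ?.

K = 8

after  0: x0=0xdf x1=0xf4 x2=0xf3 x3=0xf4  N=0 Z=0
after  1: x0=0xdf x1=0x07 x2=0xf3 x3=0xf4  N=0 Z=0
after  2: x0=0xed x1=0x07 x2=0xf3 x3=0xf4  N=1 Z=0
after  3: x0=0xed x1=0x07 x2=0xf3 x3=0xff  N=1 Z=0
after  4: x0=0xed x1=0x07 x2=0x12 x3=0xff  N=0 Z=0
after  5: x0=0x12 x1=0x07 x2=0x12 x3=0xff  N=0 Z=0
after  6: x0=0x12 x1=0x07 x2=0xed x3=0xff  N=1 Z=0
after  7: x0=0x12 x1=0x02 x2=0xed x3=0xff  N=0 Z=0
after  8: x0=0x12 x1=0x02 x2=0xec x3=0xff  N=1 Z=0
-- IRQ taken; context saved, return-PC = 9 --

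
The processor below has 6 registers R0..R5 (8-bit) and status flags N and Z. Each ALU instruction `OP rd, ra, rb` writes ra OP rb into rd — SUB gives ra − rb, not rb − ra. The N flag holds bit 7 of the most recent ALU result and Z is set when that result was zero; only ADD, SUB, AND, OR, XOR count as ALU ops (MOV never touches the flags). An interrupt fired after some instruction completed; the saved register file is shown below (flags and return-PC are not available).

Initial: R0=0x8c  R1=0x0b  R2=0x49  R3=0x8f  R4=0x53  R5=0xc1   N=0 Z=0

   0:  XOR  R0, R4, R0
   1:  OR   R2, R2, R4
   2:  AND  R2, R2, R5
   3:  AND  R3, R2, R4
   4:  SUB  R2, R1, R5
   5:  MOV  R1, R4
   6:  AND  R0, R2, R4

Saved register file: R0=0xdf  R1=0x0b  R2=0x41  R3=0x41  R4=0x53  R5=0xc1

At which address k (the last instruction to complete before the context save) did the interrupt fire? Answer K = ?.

K = 3

after  0: R0=0xdf R1=0x0b R2=0x49 R3=0x8f R4=0x53 R5=0xc1  N=1 Z=0
after  1: R0=0xdf R1=0x0b R2=0x5b R3=0x8f R4=0x53 R5=0xc1  N=0 Z=0
after  2: R0=0xdf R1=0x0b R2=0x41 R3=0x8f R4=0x53 R5=0xc1  N=0 Z=0
after  3: R0=0xdf R1=0x0b R2=0x41 R3=0x41 R4=0x53 R5=0xc1  N=0 Z=0
-- IRQ taken; context saved, return-PC = 4 --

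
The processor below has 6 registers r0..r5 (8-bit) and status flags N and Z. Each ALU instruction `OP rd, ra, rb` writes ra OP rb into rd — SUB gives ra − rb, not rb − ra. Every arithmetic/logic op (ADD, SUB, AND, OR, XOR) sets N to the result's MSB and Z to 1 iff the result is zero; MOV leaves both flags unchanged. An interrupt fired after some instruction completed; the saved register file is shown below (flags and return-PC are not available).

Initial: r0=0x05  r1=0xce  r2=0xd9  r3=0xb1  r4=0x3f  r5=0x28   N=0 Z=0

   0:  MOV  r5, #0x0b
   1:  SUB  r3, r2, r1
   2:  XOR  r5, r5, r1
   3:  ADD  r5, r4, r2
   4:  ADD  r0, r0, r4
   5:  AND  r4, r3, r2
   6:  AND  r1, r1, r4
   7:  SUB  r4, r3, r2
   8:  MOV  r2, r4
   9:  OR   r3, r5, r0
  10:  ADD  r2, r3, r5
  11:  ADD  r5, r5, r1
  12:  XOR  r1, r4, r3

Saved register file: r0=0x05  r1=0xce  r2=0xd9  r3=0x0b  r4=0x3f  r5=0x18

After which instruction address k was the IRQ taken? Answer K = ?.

K = 3

after  0: r0=0x05 r1=0xce r2=0xd9 r3=0xb1 r4=0x3f r5=0x0b  N=0 Z=0
after  1: r0=0x05 r1=0xce r2=0xd9 r3=0x0b r4=0x3f r5=0x0b  N=0 Z=0
after  2: r0=0x05 r1=0xce r2=0xd9 r3=0x0b r4=0x3f r5=0xc5  N=1 Z=0
after  3: r0=0x05 r1=0xce r2=0xd9 r3=0x0b r4=0x3f r5=0x18  N=0 Z=0
-- IRQ taken; context saved, return-PC = 4 --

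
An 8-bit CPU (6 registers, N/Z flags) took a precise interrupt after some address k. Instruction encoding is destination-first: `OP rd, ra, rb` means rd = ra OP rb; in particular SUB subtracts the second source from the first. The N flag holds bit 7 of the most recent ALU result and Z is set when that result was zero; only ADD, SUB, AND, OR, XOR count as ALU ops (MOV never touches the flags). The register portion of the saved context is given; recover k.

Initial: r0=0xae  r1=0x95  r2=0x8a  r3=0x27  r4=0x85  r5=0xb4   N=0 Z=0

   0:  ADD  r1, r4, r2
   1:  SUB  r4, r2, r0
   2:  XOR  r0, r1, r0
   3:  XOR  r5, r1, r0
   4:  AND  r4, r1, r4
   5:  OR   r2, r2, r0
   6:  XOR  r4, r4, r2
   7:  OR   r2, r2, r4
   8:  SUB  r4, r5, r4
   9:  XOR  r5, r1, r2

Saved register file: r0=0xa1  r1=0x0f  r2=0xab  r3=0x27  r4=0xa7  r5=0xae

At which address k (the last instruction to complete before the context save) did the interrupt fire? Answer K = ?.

K = 6

after  0: r0=0xae r1=0x0f r2=0x8a r3=0x27 r4=0x85 r5=0xb4  N=0 Z=0
after  1: r0=0xae r1=0x0f r2=0x8a r3=0x27 r4=0xdc r5=0xb4  N=1 Z=0
after  2: r0=0xa1 r1=0x0f r2=0x8a r3=0x27 r4=0xdc r5=0xb4  N=1 Z=0
after  3: r0=0xa1 r1=0x0f r2=0x8a r3=0x27 r4=0xdc r5=0xae  N=1 Z=0
after  4: r0=0xa1 r1=0x0f r2=0x8a r3=0x27 r4=0x0c r5=0xae  N=0 Z=0
after  5: r0=0xa1 r1=0x0f r2=0xab r3=0x27 r4=0x0c r5=0xae  N=1 Z=0
after  6: r0=0xa1 r1=0x0f r2=0xab r3=0x27 r4=0xa7 r5=0xae  N=1 Z=0
-- IRQ taken; context saved, return-PC = 7 --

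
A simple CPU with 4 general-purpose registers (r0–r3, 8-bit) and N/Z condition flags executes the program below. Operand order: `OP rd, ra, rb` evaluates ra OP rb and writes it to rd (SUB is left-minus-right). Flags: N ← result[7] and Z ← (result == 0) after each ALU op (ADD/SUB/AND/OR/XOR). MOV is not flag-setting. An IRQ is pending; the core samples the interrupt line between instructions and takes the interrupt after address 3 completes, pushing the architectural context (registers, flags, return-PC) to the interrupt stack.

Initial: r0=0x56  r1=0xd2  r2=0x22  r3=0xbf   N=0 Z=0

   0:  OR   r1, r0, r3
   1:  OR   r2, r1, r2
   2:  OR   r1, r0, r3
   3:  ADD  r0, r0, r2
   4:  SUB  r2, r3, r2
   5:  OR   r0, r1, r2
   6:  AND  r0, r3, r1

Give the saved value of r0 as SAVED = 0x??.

SAVED = 0x55

after  0: r0=0x56 r1=0xff r2=0x22 r3=0xbf  N=1 Z=0
after  1: r0=0x56 r1=0xff r2=0xff r3=0xbf  N=1 Z=0
after  2: r0=0x56 r1=0xff r2=0xff r3=0xbf  N=1 Z=0
after  3: r0=0x55 r1=0xff r2=0xff r3=0xbf  N=0 Z=0
-- IRQ taken; context saved, return-PC = 4 --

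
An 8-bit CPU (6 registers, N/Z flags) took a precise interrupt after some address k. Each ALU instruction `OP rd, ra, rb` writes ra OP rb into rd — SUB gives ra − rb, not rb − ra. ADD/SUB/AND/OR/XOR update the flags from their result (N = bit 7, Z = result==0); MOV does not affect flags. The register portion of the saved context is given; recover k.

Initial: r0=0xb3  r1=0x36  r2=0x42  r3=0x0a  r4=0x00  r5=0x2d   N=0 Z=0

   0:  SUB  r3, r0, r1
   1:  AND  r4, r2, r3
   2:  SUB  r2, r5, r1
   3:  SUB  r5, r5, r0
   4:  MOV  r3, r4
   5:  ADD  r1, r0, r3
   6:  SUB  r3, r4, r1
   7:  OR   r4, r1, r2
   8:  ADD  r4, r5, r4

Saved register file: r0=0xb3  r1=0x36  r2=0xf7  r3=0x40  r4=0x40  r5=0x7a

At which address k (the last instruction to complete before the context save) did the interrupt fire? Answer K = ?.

after  0: r0=0xb3 r1=0x36 r2=0x42 r3=0x7d r4=0x00 r5=0x2d  N=0 Z=0
after  1: r0=0xb3 r1=0x36 r2=0x42 r3=0x7d r4=0x40 r5=0x2d  N=0 Z=0
after  2: r0=0xb3 r1=0x36 r2=0xf7 r3=0x7d r4=0x40 r5=0x2d  N=1 Z=0
after  3: r0=0xb3 r1=0x36 r2=0xf7 r3=0x7d r4=0x40 r5=0x7a  N=0 Z=0
after  4: r0=0xb3 r1=0x36 r2=0xf7 r3=0x40 r4=0x40 r5=0x7a  N=0 Z=0
-- IRQ taken; context saved, return-PC = 5 --

K = 4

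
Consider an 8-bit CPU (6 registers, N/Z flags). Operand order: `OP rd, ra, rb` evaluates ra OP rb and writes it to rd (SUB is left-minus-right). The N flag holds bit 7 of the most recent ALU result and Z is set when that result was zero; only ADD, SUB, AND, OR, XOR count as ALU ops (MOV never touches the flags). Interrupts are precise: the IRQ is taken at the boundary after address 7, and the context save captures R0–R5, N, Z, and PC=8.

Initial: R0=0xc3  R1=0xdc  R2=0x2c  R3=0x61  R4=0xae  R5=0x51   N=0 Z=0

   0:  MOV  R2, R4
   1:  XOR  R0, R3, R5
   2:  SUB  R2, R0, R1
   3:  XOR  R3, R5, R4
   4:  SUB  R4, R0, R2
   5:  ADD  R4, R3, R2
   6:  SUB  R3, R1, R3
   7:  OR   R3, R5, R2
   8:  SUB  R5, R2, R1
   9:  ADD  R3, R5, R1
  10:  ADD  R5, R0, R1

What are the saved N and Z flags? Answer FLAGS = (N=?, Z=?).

after  0: R0=0xc3 R1=0xdc R2=0xae R3=0x61 R4=0xae R5=0x51  N=0 Z=0
after  1: R0=0x30 R1=0xdc R2=0xae R3=0x61 R4=0xae R5=0x51  N=0 Z=0
after  2: R0=0x30 R1=0xdc R2=0x54 R3=0x61 R4=0xae R5=0x51  N=0 Z=0
after  3: R0=0x30 R1=0xdc R2=0x54 R3=0xff R4=0xae R5=0x51  N=1 Z=0
after  4: R0=0x30 R1=0xdc R2=0x54 R3=0xff R4=0xdc R5=0x51  N=1 Z=0
after  5: R0=0x30 R1=0xdc R2=0x54 R3=0xff R4=0x53 R5=0x51  N=0 Z=0
after  6: R0=0x30 R1=0xdc R2=0x54 R3=0xdd R4=0x53 R5=0x51  N=1 Z=0
after  7: R0=0x30 R1=0xdc R2=0x54 R3=0x55 R4=0x53 R5=0x51  N=0 Z=0
-- IRQ taken; context saved, return-PC = 8 --

FLAGS = (N=0, Z=0)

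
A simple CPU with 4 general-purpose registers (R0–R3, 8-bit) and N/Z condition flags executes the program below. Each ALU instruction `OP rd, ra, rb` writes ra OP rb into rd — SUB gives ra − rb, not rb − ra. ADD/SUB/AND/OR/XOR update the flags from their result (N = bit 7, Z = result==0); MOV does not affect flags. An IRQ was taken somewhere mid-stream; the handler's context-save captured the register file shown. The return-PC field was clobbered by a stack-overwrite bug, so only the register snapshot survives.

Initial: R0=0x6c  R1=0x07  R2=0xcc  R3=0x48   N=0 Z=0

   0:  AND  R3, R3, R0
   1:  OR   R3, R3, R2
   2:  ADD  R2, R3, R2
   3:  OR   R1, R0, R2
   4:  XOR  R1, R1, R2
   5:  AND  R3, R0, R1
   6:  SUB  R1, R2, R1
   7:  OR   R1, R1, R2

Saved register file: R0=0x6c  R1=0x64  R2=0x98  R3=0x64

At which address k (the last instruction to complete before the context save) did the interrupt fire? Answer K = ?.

after  0: R0=0x6c R1=0x07 R2=0xcc R3=0x48  N=0 Z=0
after  1: R0=0x6c R1=0x07 R2=0xcc R3=0xcc  N=1 Z=0
after  2: R0=0x6c R1=0x07 R2=0x98 R3=0xcc  N=1 Z=0
after  3: R0=0x6c R1=0xfc R2=0x98 R3=0xcc  N=1 Z=0
after  4: R0=0x6c R1=0x64 R2=0x98 R3=0xcc  N=0 Z=0
after  5: R0=0x6c R1=0x64 R2=0x98 R3=0x64  N=0 Z=0
-- IRQ taken; context saved, return-PC = 6 --

K = 5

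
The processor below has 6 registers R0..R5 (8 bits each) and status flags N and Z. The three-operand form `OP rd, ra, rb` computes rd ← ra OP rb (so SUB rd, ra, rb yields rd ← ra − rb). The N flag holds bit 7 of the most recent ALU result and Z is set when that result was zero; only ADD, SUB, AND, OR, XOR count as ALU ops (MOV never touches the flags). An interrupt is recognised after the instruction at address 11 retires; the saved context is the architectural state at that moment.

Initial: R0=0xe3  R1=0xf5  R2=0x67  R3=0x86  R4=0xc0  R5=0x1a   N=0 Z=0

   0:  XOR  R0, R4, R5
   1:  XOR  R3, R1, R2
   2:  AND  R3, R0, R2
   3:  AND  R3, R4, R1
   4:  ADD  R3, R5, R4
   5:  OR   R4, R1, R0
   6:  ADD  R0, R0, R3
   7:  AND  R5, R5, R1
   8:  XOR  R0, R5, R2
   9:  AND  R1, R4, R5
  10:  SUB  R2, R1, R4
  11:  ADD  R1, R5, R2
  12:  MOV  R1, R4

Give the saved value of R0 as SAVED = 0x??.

SAVED = 0x77

after  0: R0=0xda R1=0xf5 R2=0x67 R3=0x86 R4=0xc0 R5=0x1a  N=1 Z=0
after  1: R0=0xda R1=0xf5 R2=0x67 R3=0x92 R4=0xc0 R5=0x1a  N=1 Z=0
after  2: R0=0xda R1=0xf5 R2=0x67 R3=0x42 R4=0xc0 R5=0x1a  N=0 Z=0
after  3: R0=0xda R1=0xf5 R2=0x67 R3=0xc0 R4=0xc0 R5=0x1a  N=1 Z=0
after  4: R0=0xda R1=0xf5 R2=0x67 R3=0xda R4=0xc0 R5=0x1a  N=1 Z=0
after  5: R0=0xda R1=0xf5 R2=0x67 R3=0xda R4=0xff R5=0x1a  N=1 Z=0
after  6: R0=0xb4 R1=0xf5 R2=0x67 R3=0xda R4=0xff R5=0x1a  N=1 Z=0
after  7: R0=0xb4 R1=0xf5 R2=0x67 R3=0xda R4=0xff R5=0x10  N=0 Z=0
after  8: R0=0x77 R1=0xf5 R2=0x67 R3=0xda R4=0xff R5=0x10  N=0 Z=0
after  9: R0=0x77 R1=0x10 R2=0x67 R3=0xda R4=0xff R5=0x10  N=0 Z=0
after 10: R0=0x77 R1=0x10 R2=0x11 R3=0xda R4=0xff R5=0x10  N=0 Z=0
after 11: R0=0x77 R1=0x21 R2=0x11 R3=0xda R4=0xff R5=0x10  N=0 Z=0
-- IRQ taken; context saved, return-PC = 12 --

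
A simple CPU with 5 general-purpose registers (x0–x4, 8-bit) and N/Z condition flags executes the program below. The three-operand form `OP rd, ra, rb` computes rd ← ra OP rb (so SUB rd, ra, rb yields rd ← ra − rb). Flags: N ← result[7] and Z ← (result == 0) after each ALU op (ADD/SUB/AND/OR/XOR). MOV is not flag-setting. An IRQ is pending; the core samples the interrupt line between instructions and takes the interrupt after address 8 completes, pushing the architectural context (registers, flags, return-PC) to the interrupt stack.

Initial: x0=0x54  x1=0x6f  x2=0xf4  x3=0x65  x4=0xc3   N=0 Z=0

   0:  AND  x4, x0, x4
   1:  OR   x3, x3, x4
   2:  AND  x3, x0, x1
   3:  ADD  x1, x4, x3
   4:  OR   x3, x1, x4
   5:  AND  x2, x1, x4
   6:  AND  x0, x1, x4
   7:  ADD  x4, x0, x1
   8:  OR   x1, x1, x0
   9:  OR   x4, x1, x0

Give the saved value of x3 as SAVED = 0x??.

after  0: x0=0x54 x1=0x6f x2=0xf4 x3=0x65 x4=0x40  N=0 Z=0
after  1: x0=0x54 x1=0x6f x2=0xf4 x3=0x65 x4=0x40  N=0 Z=0
after  2: x0=0x54 x1=0x6f x2=0xf4 x3=0x44 x4=0x40  N=0 Z=0
after  3: x0=0x54 x1=0x84 x2=0xf4 x3=0x44 x4=0x40  N=1 Z=0
after  4: x0=0x54 x1=0x84 x2=0xf4 x3=0xc4 x4=0x40  N=1 Z=0
after  5: x0=0x54 x1=0x84 x2=0x00 x3=0xc4 x4=0x40  N=0 Z=1
after  6: x0=0x00 x1=0x84 x2=0x00 x3=0xc4 x4=0x40  N=0 Z=1
after  7: x0=0x00 x1=0x84 x2=0x00 x3=0xc4 x4=0x84  N=1 Z=0
after  8: x0=0x00 x1=0x84 x2=0x00 x3=0xc4 x4=0x84  N=1 Z=0
-- IRQ taken; context saved, return-PC = 9 --

SAVED = 0xc4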